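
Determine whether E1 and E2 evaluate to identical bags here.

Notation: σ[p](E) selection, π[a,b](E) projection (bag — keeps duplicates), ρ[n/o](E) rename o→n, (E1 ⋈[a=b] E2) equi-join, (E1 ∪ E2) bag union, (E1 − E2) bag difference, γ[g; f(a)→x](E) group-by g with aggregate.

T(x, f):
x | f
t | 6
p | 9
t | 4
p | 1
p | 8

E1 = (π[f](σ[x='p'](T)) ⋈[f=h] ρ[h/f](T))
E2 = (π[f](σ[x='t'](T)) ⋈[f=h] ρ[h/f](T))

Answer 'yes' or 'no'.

E1 per-node cardinality:
  T → 5
  σ[x='p'](T) → 3
  π[f](σ[x='p'](T)) → 3
  T → 5
  ρ[h/f](T) → 5
  (π[f](σ[x='p'](T)) ⋈[f=h] ρ[h/f](T)) → 3
E2 per-node cardinality:
  T → 5
  σ[x='t'](T) → 2
  π[f](σ[x='t'](T)) → 2
  T → 5
  ρ[h/f](T) → 5
  (π[f](σ[x='t'](T)) ⋈[f=h] ρ[h/f](T)) → 2

E1 result:
f | x | h
1 | p | 1
8 | p | 8
9 | p | 9
E2 result:
f | x | h
4 | t | 4
6 | t | 6
Witness: (6, 't', 6) appears 0× in E1 but 1× in E2.

no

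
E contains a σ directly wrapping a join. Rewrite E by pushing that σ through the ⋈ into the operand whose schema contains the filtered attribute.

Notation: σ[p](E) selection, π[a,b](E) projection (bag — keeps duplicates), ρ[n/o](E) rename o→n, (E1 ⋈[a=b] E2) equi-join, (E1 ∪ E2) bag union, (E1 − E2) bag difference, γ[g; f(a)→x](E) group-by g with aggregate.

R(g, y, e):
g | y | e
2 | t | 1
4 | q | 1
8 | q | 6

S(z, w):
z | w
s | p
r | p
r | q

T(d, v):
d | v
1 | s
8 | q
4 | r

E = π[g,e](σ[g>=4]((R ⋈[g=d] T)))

σ filters on g, owned by the left side.
E' = π[g,e]((σ[g>=4](R) ⋈[g=d] T))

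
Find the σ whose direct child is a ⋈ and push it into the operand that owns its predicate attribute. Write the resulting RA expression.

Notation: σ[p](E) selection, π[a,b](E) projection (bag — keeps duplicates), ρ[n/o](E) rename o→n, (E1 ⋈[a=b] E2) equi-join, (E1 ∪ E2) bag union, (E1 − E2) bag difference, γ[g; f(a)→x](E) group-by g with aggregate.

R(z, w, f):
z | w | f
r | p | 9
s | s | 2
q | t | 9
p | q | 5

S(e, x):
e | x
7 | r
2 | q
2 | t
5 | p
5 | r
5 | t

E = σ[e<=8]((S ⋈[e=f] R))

σ filters on e, owned by the left side.
E' = (σ[e<=8](S) ⋈[e=f] R)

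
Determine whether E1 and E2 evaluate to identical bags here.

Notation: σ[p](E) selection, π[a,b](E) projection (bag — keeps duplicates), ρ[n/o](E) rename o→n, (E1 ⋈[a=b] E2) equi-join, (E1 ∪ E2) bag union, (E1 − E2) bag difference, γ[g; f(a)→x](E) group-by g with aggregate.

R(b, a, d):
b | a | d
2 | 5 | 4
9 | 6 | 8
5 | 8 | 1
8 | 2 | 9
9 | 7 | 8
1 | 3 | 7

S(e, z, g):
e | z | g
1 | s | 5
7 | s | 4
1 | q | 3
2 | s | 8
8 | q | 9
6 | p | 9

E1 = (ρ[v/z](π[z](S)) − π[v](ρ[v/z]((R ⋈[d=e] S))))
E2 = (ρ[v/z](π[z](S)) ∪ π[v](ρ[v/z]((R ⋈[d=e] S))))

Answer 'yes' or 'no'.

E1 subexpression sizes:
  S → 6
  π[z](S) → 6
  ρ[v/z](π[z](S)) → 6
  R → 6
  S → 6
  (R ⋈[d=e] S) → 5
  ρ[v/z]((R ⋈[d=e] S)) → 5
  π[v](ρ[v/z]((R ⋈[d=e] S))) → 5
  (ρ[v/z](π[z](S)) − π[v](ρ[v/z]((R ⋈[d=e] S)))) → 2
E2 subexpression sizes:
  S → 6
  π[z](S) → 6
  ρ[v/z](π[z](S)) → 6
  R → 6
  S → 6
  (R ⋈[d=e] S) → 5
  ρ[v/z]((R ⋈[d=e] S)) → 5
  π[v](ρ[v/z]((R ⋈[d=e] S))) → 5
  (ρ[v/z](π[z](S)) ∪ π[v](ρ[v/z]((R ⋈[d=e] S)))) → 11

E1 result:
v
p
s
E2 result:
v
p
q
q
q
q
q
s
s
s
s
s
Witness: ('s',) appears 1× in E1 but 5× in E2.

no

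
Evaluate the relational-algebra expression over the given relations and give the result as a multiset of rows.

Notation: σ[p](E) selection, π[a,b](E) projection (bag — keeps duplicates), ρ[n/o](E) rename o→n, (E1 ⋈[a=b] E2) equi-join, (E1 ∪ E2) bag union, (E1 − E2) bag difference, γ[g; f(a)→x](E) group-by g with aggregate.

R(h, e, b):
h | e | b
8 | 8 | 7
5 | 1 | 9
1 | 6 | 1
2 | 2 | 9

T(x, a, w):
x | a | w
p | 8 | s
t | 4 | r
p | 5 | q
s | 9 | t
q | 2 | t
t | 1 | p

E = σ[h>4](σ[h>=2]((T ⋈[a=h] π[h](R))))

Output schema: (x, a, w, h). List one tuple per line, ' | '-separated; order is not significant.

Stepwise |·|:
  T → 6
  R → 4
  π[h](R) → 4
  (T ⋈[a=h] π[h](R)) → 4
  σ[h>=2]((T ⋈[a=h] π[h](R))) → 3
  σ[h>4](σ[h>=2]((T ⋈[a=h] π[h](R)))) → 2

== RESULT ==
x | a | w | h
p | 5 | q | 5
p | 8 | s | 8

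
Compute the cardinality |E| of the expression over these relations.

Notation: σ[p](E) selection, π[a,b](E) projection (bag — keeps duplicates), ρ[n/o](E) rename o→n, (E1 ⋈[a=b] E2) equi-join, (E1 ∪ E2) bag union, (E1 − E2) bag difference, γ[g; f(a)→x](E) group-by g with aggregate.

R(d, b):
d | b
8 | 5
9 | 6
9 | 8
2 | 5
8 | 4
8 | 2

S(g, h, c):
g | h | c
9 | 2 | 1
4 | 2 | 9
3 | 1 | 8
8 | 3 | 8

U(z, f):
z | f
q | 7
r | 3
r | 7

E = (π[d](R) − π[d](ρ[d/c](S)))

Row counts bottom-up:
  R → 6
  π[d](R) → 6
  S → 4
  ρ[d/c](S) → 4
  π[d](ρ[d/c](S)) → 4
  (π[d](R) − π[d](ρ[d/c](S))) → 3

|E| = 3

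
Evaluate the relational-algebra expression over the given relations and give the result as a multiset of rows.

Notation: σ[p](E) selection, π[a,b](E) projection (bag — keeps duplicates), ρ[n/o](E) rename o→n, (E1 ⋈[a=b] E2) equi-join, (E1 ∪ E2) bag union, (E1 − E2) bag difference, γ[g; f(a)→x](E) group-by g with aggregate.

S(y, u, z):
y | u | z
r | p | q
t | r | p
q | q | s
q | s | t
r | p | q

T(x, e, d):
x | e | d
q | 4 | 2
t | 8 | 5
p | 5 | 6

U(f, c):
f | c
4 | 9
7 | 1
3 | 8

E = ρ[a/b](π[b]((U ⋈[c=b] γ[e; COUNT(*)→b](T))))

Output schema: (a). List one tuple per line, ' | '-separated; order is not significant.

Subexpression sizes:
  U → 3
  T → 3
  γ[e; COUNT(*)→b](T) → 3
  (U ⋈[c=b] γ[e; COUNT(*)→b](T)) → 3
  π[b]((U ⋈[c=b] γ[e; COUNT(*)→b](T))) → 3
  ρ[a/b](π[b]((U ⋈[c=b] γ[e; COUNT(*)→b](T)))) → 3

== RESULT ==
a
1
1
1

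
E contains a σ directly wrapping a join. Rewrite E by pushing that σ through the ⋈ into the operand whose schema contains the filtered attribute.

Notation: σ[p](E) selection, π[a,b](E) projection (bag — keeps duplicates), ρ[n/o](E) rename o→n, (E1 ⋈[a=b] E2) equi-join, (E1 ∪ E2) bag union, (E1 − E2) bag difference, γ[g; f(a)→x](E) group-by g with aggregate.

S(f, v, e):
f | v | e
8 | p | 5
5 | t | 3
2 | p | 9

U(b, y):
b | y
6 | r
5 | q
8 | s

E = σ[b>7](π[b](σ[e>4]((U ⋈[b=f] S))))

σ filters on e, owned by the right side.
E' = σ[b>7](π[b]((U ⋈[b=f] σ[e>4](S))))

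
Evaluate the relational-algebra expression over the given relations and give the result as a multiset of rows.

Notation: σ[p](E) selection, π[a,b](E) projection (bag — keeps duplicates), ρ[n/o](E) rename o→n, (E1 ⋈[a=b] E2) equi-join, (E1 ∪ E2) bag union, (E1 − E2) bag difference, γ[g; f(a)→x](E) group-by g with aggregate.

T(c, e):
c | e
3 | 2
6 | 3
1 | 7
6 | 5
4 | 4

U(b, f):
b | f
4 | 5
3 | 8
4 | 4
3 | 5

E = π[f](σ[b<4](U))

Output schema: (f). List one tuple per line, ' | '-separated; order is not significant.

Subexpression sizes:
  U → 4
  σ[b<4](U) → 2
  π[f](σ[b<4](U)) → 2

== RESULT ==
f
5
8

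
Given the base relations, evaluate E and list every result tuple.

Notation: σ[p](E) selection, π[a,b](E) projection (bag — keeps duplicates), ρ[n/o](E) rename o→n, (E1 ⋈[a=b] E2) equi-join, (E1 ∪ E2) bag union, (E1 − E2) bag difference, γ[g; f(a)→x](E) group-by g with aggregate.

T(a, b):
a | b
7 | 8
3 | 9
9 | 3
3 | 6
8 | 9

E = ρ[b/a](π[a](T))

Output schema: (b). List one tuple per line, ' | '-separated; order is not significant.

Row counts bottom-up:
  T → 5
  π[a](T) → 5
  ρ[b/a](π[a](T)) → 5

== RESULT ==
b
3
3
7
8
9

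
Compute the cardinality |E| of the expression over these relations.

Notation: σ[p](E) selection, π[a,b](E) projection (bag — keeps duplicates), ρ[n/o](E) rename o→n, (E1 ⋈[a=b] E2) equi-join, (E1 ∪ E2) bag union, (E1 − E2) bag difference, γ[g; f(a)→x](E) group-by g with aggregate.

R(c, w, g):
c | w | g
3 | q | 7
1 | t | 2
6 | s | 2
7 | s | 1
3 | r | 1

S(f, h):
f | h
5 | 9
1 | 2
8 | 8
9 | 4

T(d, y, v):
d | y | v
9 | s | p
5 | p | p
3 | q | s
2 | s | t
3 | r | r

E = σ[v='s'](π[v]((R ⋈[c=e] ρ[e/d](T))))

Row counts bottom-up:
  R → 5
  T → 5
  ρ[e/d](T) → 5
  (R ⋈[c=e] ρ[e/d](T)) → 4
  π[v]((R ⋈[c=e] ρ[e/d](T))) → 4
  σ[v='s'](π[v]((R ⋈[c=e] ρ[e/d](T)))) → 2

|E| = 2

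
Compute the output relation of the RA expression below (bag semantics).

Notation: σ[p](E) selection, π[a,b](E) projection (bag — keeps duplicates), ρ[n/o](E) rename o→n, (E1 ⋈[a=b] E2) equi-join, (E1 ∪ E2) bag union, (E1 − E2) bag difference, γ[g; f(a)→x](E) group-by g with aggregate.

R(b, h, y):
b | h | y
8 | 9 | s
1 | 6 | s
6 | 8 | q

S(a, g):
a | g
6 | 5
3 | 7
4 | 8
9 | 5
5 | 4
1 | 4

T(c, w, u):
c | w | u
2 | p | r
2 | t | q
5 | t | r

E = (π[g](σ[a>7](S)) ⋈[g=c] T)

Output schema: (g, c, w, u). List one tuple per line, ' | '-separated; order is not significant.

Subexpression sizes:
  S → 6
  σ[a>7](S) → 1
  π[g](σ[a>7](S)) → 1
  T → 3
  (π[g](σ[a>7](S)) ⋈[g=c] T) → 1

== RESULT ==
g | c | w | u
5 | 5 | t | r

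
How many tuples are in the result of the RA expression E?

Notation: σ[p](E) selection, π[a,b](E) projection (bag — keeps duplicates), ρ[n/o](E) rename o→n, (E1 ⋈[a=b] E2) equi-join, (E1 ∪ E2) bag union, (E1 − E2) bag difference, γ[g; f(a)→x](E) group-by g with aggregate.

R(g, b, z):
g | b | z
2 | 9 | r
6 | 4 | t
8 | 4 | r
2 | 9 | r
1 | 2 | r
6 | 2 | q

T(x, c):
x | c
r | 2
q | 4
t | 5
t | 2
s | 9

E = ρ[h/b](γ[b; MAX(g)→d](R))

Subexpression sizes:
  R → 6
  γ[b; MAX(g)→d](R) → 3
  ρ[h/b](γ[b; MAX(g)→d](R)) → 3

|E| = 3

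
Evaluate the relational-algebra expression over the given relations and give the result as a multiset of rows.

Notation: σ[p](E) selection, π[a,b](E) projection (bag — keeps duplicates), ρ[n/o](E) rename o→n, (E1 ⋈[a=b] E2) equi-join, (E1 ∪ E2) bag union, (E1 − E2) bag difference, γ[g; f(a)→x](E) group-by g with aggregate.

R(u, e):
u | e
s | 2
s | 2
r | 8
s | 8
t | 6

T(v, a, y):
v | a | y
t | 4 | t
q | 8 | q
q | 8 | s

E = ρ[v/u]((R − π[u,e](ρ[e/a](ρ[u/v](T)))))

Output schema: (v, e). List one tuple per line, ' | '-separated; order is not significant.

Row counts bottom-up:
  R → 5
  T → 3
  ρ[u/v](T) → 3
  ρ[e/a](ρ[u/v](T)) → 3
  π[u,e](ρ[e/a](ρ[u/v](T))) → 3
  (R − π[u,e](ρ[e/a](ρ[u/v](T)))) → 5
  ρ[v/u]((R − π[u,e](ρ[e/a](ρ[u/v](T))))) → 5

== RESULT ==
v | e
r | 8
s | 2
s | 2
s | 8
t | 6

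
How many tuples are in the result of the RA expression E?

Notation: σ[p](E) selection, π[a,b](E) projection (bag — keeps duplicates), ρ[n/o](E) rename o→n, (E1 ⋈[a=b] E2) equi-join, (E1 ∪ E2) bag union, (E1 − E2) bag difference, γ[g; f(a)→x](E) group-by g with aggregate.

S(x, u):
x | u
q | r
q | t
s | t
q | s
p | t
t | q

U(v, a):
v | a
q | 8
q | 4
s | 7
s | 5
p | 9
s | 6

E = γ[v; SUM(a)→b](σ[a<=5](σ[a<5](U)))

Per-node cardinality:
  U → 6
  σ[a<5](U) → 1
  σ[a<=5](σ[a<5](U)) → 1
  γ[v; SUM(a)→b](σ[a<=5](σ[a<5](U))) → 1

|E| = 1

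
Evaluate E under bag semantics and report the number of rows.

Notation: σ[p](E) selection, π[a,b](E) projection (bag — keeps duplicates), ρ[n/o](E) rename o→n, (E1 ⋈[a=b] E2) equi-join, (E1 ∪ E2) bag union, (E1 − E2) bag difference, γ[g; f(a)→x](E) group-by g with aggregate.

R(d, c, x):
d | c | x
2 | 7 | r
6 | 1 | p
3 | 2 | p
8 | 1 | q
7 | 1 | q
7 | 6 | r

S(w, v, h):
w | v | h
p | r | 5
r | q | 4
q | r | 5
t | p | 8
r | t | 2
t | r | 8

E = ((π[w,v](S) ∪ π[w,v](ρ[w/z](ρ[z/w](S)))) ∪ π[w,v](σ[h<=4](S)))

Per-node cardinality:
  S → 6
  π[w,v](S) → 6
  S → 6
  ρ[z/w](S) → 6
  ρ[w/z](ρ[z/w](S)) → 6
  π[w,v](ρ[w/z](ρ[z/w](S))) → 6
  (π[w,v](S) ∪ π[w,v](ρ[w/z](ρ[z/w](S)))) → 12
  S → 6
  σ[h<=4](S) → 2
  π[w,v](σ[h<=4](S)) → 2
  ((π[w,v](S) ∪ π[w,v](ρ[w/z](ρ[z/w](S)))) ∪ π[w,v](σ[h<=4](S))) → 14

|E| = 14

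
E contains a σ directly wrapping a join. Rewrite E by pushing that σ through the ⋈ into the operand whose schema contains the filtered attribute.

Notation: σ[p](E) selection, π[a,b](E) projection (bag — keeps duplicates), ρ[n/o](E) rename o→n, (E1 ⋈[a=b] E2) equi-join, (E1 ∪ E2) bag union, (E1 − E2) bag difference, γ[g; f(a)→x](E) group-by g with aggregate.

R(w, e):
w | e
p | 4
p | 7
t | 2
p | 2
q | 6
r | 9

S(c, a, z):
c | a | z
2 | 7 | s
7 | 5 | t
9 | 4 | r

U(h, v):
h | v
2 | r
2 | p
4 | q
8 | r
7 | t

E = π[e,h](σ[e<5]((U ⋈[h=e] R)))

σ filters on e, owned by the right side.
E' = π[e,h]((U ⋈[h=e] σ[e<5](R)))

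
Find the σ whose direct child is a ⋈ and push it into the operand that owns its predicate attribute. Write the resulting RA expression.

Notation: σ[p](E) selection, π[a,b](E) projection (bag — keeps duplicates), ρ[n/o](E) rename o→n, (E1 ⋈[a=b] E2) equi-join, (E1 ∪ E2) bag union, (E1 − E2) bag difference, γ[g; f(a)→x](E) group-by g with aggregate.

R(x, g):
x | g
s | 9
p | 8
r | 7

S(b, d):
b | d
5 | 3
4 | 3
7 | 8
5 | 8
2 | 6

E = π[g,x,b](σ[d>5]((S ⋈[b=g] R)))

σ filters on d, owned by the left side.
E' = π[g,x,b]((σ[d>5](S) ⋈[b=g] R))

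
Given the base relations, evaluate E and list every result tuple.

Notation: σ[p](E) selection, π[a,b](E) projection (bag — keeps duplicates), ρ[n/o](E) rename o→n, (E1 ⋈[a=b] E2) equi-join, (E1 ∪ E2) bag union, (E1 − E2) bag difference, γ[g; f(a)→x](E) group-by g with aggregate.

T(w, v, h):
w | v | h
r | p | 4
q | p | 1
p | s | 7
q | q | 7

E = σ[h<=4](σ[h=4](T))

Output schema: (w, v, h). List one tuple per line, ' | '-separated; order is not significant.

Stepwise |·|:
  T → 4
  σ[h=4](T) → 1
  σ[h<=4](σ[h=4](T)) → 1

== RESULT ==
w | v | h
r | p | 4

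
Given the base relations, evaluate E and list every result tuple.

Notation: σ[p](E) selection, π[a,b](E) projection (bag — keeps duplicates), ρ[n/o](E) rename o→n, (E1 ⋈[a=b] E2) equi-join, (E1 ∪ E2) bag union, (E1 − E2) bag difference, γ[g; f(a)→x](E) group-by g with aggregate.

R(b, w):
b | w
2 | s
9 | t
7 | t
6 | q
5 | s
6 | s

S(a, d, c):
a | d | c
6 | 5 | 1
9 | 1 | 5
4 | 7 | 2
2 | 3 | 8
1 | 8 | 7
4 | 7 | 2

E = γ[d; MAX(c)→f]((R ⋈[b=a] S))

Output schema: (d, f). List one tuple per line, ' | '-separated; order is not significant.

Subexpression sizes:
  R → 6
  S → 6
  (R ⋈[b=a] S) → 4
  γ[d; MAX(c)→f]((R ⋈[b=a] S)) → 3

== RESULT ==
d | f
1 | 5
3 | 8
5 | 1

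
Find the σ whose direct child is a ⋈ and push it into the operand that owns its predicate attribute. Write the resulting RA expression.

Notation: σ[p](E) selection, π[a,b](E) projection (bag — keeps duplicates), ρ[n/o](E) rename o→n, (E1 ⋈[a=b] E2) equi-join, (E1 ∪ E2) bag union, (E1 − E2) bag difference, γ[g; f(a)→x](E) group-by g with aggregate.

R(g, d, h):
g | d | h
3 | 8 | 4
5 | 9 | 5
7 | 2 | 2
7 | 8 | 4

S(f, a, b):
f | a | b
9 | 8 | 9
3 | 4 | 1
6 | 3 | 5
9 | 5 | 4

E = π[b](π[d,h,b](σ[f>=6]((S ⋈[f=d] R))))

σ filters on f, owned by the left side.
E' = π[b](π[d,h,b]((σ[f>=6](S) ⋈[f=d] R)))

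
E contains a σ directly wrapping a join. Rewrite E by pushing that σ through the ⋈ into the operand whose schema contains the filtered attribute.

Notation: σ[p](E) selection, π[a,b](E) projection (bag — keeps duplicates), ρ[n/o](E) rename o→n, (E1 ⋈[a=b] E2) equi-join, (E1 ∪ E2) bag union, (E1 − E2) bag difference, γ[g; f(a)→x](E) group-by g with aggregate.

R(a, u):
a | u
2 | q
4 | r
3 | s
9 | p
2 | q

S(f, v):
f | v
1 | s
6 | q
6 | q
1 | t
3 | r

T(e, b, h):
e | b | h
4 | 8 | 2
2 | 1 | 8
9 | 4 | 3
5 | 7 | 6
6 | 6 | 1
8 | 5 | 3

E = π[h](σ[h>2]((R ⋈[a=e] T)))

σ filters on h, owned by the right side.
E' = π[h]((R ⋈[a=e] σ[h>2](T)))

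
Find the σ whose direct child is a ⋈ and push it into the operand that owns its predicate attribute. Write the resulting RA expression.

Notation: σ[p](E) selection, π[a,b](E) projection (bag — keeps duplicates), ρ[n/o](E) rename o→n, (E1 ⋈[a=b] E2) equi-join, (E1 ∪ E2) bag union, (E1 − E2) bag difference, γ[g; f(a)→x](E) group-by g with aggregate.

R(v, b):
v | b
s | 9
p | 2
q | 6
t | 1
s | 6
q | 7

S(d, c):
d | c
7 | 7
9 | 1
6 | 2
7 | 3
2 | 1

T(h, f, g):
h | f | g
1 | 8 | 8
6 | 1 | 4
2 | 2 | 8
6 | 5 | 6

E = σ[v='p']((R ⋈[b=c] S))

σ filters on v, owned by the left side.
E' = (σ[v='p'](R) ⋈[b=c] S)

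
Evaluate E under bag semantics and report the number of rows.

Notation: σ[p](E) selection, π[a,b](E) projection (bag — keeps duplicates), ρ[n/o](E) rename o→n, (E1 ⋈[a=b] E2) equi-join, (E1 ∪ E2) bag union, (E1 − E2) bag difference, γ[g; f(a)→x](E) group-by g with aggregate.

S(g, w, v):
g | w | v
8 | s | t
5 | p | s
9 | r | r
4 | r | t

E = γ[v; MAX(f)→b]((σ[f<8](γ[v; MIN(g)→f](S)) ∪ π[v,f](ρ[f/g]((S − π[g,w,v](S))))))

Per-node cardinality:
  S → 4
  γ[v; MIN(g)→f](S) → 3
  σ[f<8](γ[v; MIN(g)→f](S)) → 2
  S → 4
  S → 4
  π[g,w,v](S) → 4
  (S − π[g,w,v](S)) → 0
  ρ[f/g]((S − π[g,w,v](S))) → 0
  π[v,f](ρ[f/g]((S − π[g,w,v](S)))) → 0
  (σ[f<8](γ[v; MIN(g)→f](S)) ∪ π[v,f](ρ[f/g]((S − π[g,w,v](S))))) → 2
  γ[v; MAX(f)→b]((σ[f<8](γ[v; MIN(g)→f](S)) ∪ π[v,f](ρ[f/g]((S − π[g,w,v](S)))))) → 2

|E| = 2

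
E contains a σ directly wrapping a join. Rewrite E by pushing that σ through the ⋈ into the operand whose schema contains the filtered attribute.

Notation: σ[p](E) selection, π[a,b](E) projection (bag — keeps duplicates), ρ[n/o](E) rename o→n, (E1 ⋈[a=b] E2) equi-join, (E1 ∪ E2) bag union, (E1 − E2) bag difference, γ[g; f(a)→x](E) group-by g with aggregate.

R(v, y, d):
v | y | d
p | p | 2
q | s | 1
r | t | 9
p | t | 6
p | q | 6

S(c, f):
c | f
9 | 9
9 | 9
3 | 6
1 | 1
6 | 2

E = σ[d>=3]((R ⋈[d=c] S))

σ filters on d, owned by the left side.
E' = (σ[d>=3](R) ⋈[d=c] S)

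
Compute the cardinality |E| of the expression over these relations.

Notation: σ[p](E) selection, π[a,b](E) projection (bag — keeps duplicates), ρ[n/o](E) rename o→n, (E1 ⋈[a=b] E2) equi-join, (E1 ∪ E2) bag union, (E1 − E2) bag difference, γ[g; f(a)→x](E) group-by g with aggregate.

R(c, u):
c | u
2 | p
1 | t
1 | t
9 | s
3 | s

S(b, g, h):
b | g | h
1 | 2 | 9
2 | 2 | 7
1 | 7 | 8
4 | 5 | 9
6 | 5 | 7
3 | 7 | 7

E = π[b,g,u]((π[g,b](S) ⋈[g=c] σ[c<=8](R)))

Per-node cardinality:
  S → 6
  π[g,b](S) → 6
  R → 5
  σ[c<=8](R) → 4
  (π[g,b](S) ⋈[g=c] σ[c<=8](R)) → 2
  π[b,g,u]((π[g,b](S) ⋈[g=c] σ[c<=8](R))) → 2

|E| = 2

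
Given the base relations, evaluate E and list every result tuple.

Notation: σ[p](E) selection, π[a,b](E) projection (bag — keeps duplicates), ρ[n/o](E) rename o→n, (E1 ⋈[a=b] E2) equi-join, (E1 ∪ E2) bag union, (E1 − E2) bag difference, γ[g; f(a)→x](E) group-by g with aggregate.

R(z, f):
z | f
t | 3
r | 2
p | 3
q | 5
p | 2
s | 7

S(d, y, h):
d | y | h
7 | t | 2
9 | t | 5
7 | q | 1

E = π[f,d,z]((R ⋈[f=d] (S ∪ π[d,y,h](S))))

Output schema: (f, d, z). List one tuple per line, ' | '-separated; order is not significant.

Per-node cardinality:
  R → 6
  S → 3
  S → 3
  π[d,y,h](S) → 3
  (S ∪ π[d,y,h](S)) → 6
  (R ⋈[f=d] (S ∪ π[d,y,h](S))) → 4
  π[f,d,z]((R ⋈[f=d] (S ∪ π[d,y,h](S)))) → 4

== RESULT ==
f | d | z
7 | 7 | s
7 | 7 | s
7 | 7 | s
7 | 7 | s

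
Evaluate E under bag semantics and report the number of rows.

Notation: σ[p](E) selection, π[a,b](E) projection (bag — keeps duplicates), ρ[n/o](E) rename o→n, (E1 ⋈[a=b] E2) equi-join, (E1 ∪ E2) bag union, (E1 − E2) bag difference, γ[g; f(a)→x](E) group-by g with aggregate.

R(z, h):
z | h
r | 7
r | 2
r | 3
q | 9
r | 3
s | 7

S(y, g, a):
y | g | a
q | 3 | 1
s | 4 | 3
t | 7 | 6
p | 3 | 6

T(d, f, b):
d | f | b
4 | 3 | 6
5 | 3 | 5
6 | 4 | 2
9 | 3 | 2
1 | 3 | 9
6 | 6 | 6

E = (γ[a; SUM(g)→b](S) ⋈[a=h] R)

Subexpression sizes:
  S → 4
  γ[a; SUM(g)→b](S) → 3
  R → 6
  (γ[a; SUM(g)→b](S) ⋈[a=h] R) → 2

|E| = 2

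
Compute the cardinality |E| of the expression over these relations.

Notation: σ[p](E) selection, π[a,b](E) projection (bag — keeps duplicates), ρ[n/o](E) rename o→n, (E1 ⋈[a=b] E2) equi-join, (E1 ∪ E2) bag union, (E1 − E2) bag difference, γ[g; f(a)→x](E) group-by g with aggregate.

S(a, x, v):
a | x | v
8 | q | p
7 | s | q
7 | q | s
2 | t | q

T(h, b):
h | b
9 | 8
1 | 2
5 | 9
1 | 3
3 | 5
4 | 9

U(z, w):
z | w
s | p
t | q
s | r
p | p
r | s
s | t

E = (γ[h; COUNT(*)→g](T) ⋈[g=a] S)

Subexpression sizes:
  T → 6
  γ[h; COUNT(*)→g](T) → 5
  S → 4
  (γ[h; COUNT(*)→g](T) ⋈[g=a] S) → 1

|E| = 1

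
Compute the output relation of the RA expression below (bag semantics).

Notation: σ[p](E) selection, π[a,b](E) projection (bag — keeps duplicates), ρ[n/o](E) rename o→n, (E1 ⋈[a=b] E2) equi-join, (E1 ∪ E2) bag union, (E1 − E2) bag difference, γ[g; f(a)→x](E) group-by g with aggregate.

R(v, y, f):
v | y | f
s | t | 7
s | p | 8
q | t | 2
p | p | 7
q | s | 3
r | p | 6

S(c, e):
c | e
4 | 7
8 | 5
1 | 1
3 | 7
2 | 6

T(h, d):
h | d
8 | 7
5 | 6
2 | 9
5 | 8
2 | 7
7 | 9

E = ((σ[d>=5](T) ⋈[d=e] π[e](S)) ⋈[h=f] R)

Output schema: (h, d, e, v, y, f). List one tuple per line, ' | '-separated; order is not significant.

Row counts bottom-up:
  T → 6
  σ[d>=5](T) → 6
  S → 5
  π[e](S) → 5
  (σ[d>=5](T) ⋈[d=e] π[e](S)) → 5
  R → 6
  ((σ[d>=5](T) ⋈[d=e] π[e](S)) ⋈[h=f] R) → 4

== RESULT ==
h | d | e | v | y | f
2 | 7 | 7 | q | t | 2
2 | 7 | 7 | q | t | 2
8 | 7 | 7 | s | p | 8
8 | 7 | 7 | s | p | 8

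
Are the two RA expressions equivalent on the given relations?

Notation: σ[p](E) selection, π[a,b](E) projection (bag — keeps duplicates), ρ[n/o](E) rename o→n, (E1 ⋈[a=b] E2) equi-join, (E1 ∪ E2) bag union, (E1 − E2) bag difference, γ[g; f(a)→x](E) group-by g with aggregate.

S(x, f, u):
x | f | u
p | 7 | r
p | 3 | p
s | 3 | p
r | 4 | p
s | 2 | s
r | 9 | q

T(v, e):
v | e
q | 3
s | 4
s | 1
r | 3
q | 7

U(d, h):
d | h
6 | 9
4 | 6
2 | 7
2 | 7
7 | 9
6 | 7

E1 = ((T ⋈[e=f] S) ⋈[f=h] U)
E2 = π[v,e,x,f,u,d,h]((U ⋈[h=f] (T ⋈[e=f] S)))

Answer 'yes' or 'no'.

E1 subexpression sizes:
  T → 5
  S → 6
  (T ⋈[e=f] S) → 6
  U → 6
  ((T ⋈[e=f] S) ⋈[f=h] U) → 3
E2 subexpression sizes:
  U → 6
  T → 5
  S → 6
  (T ⋈[e=f] S) → 6
  (U ⋈[h=f] (T ⋈[e=f] S)) → 3
  π[v,e,x,f,u,d,h]((U ⋈[h=f] (T ⋈[e=f] S))) → 3

E1 and E2 produce the same multiset:
v | e | x | f | u | d | h
q | 7 | p | 7 | r | 2 | 7
q | 7 | p | 7 | r | 2 | 7
q | 7 | p | 7 | r | 6 | 7

yes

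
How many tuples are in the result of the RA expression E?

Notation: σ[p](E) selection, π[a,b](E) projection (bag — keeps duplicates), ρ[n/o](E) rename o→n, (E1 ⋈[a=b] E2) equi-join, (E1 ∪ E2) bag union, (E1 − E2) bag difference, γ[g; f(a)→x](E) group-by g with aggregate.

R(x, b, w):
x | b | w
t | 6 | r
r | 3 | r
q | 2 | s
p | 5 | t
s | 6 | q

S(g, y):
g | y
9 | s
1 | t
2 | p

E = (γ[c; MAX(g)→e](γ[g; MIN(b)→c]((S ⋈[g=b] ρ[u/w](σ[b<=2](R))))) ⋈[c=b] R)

Row counts bottom-up:
  S → 3
  R → 5
  σ[b<=2](R) → 1
  ρ[u/w](σ[b<=2](R)) → 1
  (S ⋈[g=b] ρ[u/w](σ[b<=2](R))) → 1
  γ[g; MIN(b)→c]((S ⋈[g=b] ρ[u/w](σ[b<=2](R)))) → 1
  γ[c; MAX(g)→e](γ[g; MIN(b)→c]((S ⋈[g=b] ρ[u/w](σ[b<=2](R))))) → 1
  R → 5
  (γ[c; MAX(g)→e](γ[g; MIN(b)→c]((S ⋈[g=b] ρ[u/w](σ[b<=2](R))))) ⋈[c=b] R) → 1

|E| = 1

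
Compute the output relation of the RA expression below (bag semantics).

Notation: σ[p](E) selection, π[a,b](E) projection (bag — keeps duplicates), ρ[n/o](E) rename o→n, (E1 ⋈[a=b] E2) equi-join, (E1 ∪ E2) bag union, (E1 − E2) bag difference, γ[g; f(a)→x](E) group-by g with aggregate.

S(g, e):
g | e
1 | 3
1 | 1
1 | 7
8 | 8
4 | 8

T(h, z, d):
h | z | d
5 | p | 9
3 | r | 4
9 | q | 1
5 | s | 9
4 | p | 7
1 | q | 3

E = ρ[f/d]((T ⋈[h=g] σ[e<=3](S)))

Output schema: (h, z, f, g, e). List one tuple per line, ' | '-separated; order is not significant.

Row counts bottom-up:
  T → 6
  S → 5
  σ[e<=3](S) → 2
  (T ⋈[h=g] σ[e<=3](S)) → 2
  ρ[f/d]((T ⋈[h=g] σ[e<=3](S))) → 2

== RESULT ==
h | z | f | g | e
1 | q | 3 | 1 | 1
1 | q | 3 | 1 | 3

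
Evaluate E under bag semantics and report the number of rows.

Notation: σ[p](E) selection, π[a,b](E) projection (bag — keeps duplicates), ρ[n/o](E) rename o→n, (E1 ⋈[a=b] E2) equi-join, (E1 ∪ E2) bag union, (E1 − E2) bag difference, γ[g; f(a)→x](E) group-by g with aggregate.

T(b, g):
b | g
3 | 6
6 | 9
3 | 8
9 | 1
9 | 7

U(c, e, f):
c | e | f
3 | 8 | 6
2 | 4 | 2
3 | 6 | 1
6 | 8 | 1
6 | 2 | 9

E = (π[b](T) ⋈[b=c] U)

Stepwise |·|:
  T → 5
  π[b](T) → 5
  U → 5
  (π[b](T) ⋈[b=c] U) → 6

|E| = 6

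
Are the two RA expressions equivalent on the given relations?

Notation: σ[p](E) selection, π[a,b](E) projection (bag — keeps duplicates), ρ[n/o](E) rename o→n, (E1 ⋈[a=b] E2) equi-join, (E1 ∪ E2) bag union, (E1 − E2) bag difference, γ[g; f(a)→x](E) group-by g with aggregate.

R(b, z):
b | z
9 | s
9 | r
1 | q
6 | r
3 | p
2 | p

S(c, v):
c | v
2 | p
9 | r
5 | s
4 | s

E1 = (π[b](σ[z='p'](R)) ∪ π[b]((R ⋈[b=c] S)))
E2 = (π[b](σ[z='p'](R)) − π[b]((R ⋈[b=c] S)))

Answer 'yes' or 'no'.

E1 subexpression sizes:
  R → 6
  σ[z='p'](R) → 2
  π[b](σ[z='p'](R)) → 2
  R → 6
  S → 4
  (R ⋈[b=c] S) → 3
  π[b]((R ⋈[b=c] S)) → 3
  (π[b](σ[z='p'](R)) ∪ π[b]((R ⋈[b=c] S))) → 5
E2 subexpression sizes:
  R → 6
  σ[z='p'](R) → 2
  π[b](σ[z='p'](R)) → 2
  R → 6
  S → 4
  (R ⋈[b=c] S) → 3
  π[b]((R ⋈[b=c] S)) → 3
  (π[b](σ[z='p'](R)) − π[b]((R ⋈[b=c] S))) → 1

E1 result:
b
2
2
3
9
9
E2 result:
b
3
Witness: (2,) appears 2× in E1 but 0× in E2.

no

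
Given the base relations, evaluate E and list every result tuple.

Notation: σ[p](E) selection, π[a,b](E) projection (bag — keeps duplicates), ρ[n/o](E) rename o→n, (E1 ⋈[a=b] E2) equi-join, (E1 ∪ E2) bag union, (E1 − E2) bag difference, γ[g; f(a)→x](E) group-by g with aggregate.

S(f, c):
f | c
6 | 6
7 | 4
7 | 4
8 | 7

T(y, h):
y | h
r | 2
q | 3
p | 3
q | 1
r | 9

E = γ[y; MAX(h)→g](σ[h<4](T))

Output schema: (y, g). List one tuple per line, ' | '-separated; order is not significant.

Subexpression sizes:
  T → 5
  σ[h<4](T) → 4
  γ[y; MAX(h)→g](σ[h<4](T)) → 3

== RESULT ==
y | g
p | 3
q | 3
r | 2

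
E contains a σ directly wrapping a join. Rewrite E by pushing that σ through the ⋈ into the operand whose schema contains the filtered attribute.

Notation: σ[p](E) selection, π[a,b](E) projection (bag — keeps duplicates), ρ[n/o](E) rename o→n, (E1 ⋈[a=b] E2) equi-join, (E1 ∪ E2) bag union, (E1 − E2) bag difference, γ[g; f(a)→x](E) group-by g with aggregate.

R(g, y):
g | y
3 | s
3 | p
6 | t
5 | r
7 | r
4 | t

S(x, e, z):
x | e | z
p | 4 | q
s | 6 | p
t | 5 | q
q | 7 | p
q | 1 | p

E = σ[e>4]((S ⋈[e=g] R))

σ filters on e, owned by the left side.
E' = (σ[e>4](S) ⋈[e=g] R)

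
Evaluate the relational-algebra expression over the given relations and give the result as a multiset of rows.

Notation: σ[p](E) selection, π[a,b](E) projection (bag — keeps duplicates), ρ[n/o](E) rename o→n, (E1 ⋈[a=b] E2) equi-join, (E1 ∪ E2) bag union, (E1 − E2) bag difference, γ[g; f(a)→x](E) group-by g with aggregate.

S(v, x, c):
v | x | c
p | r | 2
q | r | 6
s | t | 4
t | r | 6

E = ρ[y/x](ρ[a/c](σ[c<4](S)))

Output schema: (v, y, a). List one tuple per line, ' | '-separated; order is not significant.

Subexpression sizes:
  S → 4
  σ[c<4](S) → 1
  ρ[a/c](σ[c<4](S)) → 1
  ρ[y/x](ρ[a/c](σ[c<4](S))) → 1

== RESULT ==
v | y | a
p | r | 2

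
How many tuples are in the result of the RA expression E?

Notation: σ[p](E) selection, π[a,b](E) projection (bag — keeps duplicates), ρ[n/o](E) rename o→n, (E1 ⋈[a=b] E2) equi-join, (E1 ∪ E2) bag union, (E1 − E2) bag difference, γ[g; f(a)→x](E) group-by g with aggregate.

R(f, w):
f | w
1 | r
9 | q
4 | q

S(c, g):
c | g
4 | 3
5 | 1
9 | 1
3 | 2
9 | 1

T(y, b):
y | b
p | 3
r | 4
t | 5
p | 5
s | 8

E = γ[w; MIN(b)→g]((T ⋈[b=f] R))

Subexpression sizes:
  T → 5
  R → 3
  (T ⋈[b=f] R) → 1
  γ[w; MIN(b)→g]((T ⋈[b=f] R)) → 1

|E| = 1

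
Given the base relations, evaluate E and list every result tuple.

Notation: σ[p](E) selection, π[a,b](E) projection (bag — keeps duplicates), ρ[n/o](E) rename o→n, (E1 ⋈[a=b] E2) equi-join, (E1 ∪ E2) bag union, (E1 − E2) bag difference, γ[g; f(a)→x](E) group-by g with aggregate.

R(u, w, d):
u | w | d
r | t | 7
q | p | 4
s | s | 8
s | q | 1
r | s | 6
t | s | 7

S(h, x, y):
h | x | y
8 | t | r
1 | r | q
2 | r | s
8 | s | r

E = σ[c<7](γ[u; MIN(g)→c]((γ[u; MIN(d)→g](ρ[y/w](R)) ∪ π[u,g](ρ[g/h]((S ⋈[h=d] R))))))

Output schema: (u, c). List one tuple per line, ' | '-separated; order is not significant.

Row counts bottom-up:
  R → 6
  ρ[y/w](R) → 6
  γ[u; MIN(d)→g](ρ[y/w](R)) → 4
  S → 4
  R → 6
  (S ⋈[h=d] R) → 3
  ρ[g/h]((S ⋈[h=d] R)) → 3
  π[u,g](ρ[g/h]((S ⋈[h=d] R))) → 3
  (γ[u; MIN(d)→g](ρ[y/w](R)) ∪ π[u,g](ρ[g/h]((S ⋈[h=d] R)))) → 7
  γ[u; MIN(g)→c]((γ[u; MIN(d)→g](ρ[y/w](R)) ∪ π[u,g](ρ[g/h]((S ⋈[h=d] R))))) → 4
  σ[c<7](γ[u; MIN(g)→c]((γ[u; MIN(d)→g](ρ[y/w](R)) ∪ π[u,g](ρ[g/h]((S ⋈[h=d] R)))))) → 3

== RESULT ==
u | c
q | 4
r | 6
s | 1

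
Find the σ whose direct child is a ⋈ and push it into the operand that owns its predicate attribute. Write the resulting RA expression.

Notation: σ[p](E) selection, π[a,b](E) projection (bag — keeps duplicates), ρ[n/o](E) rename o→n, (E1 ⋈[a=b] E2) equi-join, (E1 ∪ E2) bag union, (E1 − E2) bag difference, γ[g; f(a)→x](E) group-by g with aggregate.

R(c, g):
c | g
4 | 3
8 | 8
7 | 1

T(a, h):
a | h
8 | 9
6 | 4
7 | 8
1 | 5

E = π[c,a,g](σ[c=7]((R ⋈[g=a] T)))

σ filters on c, owned by the left side.
E' = π[c,a,g]((σ[c=7](R) ⋈[g=a] T))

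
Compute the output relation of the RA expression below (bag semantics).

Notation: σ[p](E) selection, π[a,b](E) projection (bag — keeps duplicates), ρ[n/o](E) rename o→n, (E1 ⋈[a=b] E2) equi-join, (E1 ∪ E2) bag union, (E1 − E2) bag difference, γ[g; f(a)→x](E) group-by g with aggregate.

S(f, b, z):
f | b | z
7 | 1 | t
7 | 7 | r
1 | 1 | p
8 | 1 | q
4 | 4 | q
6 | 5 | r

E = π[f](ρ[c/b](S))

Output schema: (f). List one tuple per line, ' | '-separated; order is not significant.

Per-node cardinality:
  S → 6
  ρ[c/b](S) → 6
  π[f](ρ[c/b](S)) → 6

== RESULT ==
f
1
4
6
7
7
8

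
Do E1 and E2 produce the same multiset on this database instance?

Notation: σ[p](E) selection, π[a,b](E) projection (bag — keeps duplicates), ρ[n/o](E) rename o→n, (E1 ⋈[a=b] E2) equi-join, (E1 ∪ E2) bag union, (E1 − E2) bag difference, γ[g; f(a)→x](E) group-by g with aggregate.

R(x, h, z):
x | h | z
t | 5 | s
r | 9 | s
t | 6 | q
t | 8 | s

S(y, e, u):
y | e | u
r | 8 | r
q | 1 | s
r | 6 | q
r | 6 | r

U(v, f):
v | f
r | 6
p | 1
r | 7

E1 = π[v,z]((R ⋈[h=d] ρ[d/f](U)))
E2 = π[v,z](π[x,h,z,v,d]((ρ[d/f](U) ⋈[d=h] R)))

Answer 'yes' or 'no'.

E1 subexpression sizes:
  R → 4
  U → 3
  ρ[d/f](U) → 3
  (R ⋈[h=d] ρ[d/f](U)) → 1
  π[v,z]((R ⋈[h=d] ρ[d/f](U))) → 1
E2 subexpression sizes:
  U → 3
  ρ[d/f](U) → 3
  R → 4
  (ρ[d/f](U) ⋈[d=h] R) → 1
  π[x,h,z,v,d]((ρ[d/f](U) ⋈[d=h] R)) → 1
  π[v,z](π[x,h,z,v,d]((ρ[d/f](U) ⋈[d=h] R))) → 1

E1 and E2 produce the same multiset:
v | z
r | q

yes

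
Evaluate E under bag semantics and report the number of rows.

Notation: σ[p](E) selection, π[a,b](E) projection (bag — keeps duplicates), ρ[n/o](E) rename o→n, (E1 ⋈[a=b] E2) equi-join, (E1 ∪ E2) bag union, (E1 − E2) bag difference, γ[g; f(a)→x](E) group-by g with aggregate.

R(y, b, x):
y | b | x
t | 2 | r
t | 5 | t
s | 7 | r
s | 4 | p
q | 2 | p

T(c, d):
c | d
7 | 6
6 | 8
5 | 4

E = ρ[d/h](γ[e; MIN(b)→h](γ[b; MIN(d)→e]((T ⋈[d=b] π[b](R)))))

Per-node cardinality:
  T → 3
  R → 5
  π[b](R) → 5
  (T ⋈[d=b] π[b](R)) → 1
  γ[b; MIN(d)→e]((T ⋈[d=b] π[b](R))) → 1
  γ[e; MIN(b)→h](γ[b; MIN(d)→e]((T ⋈[d=b] π[b](R)))) → 1
  ρ[d/h](γ[e; MIN(b)→h](γ[b; MIN(d)→e]((T ⋈[d=b] π[b](R))))) → 1

|E| = 1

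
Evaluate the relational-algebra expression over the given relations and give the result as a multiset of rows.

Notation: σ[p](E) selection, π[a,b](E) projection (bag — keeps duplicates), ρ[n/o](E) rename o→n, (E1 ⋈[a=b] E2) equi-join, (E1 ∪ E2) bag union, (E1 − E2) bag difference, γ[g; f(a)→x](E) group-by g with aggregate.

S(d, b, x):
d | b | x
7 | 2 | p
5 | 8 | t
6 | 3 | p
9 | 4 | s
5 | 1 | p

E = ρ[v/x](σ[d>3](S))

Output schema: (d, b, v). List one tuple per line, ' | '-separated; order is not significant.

Stepwise |·|:
  S → 5
  σ[d>3](S) → 5
  ρ[v/x](σ[d>3](S)) → 5

== RESULT ==
d | b | v
5 | 1 | p
5 | 8 | t
6 | 3 | p
7 | 2 | p
9 | 4 | s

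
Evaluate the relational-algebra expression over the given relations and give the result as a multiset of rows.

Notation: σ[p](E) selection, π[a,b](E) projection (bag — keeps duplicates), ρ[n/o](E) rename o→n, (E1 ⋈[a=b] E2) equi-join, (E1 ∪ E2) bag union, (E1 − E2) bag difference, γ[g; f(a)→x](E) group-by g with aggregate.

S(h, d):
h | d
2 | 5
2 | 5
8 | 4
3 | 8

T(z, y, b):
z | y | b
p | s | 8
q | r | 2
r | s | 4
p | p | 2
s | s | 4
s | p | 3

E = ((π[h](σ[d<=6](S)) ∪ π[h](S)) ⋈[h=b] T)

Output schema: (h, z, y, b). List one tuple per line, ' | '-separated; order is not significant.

Per-node cardinality:
  S → 4
  σ[d<=6](S) → 3
  π[h](σ[d<=6](S)) → 3
  S → 4
  π[h](S) → 4
  (π[h](σ[d<=6](S)) ∪ π[h](S)) → 7
  T → 6
  ((π[h](σ[d<=6](S)) ∪ π[h](S)) ⋈[h=b] T) → 11

== RESULT ==
h | z | y | b
2 | p | p | 2
2 | p | p | 2
2 | p | p | 2
2 | p | p | 2
2 | q | r | 2
2 | q | r | 2
2 | q | r | 2
2 | q | r | 2
3 | s | p | 3
8 | p | s | 8
8 | p | s | 8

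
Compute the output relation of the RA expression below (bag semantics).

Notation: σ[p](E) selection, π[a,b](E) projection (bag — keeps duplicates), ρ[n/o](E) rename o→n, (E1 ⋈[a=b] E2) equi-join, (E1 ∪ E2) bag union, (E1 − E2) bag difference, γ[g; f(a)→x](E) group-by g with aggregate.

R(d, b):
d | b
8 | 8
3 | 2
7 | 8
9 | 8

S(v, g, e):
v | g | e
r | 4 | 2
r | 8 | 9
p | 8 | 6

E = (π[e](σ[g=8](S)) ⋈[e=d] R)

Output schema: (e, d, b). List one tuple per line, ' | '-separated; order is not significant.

Subexpression sizes:
  S → 3
  σ[g=8](S) → 2
  π[e](σ[g=8](S)) → 2
  R → 4
  (π[e](σ[g=8](S)) ⋈[e=d] R) → 1

== RESULT ==
e | d | b
9 | 9 | 8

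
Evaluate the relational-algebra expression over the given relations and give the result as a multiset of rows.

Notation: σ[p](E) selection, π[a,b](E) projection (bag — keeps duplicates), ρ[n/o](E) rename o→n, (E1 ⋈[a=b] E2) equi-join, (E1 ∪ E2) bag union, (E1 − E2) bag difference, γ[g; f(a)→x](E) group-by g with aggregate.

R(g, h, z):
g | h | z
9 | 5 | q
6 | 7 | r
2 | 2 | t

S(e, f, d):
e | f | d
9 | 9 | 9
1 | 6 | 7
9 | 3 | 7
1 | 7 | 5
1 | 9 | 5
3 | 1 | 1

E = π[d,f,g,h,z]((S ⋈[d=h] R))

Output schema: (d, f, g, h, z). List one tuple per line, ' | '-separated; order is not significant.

Row counts bottom-up:
  S → 6
  R → 3
  (S ⋈[d=h] R) → 4
  π[d,f,g,h,z]((S ⋈[d=h] R)) → 4

== RESULT ==
d | f | g | h | z
5 | 7 | 9 | 5 | q
5 | 9 | 9 | 5 | q
7 | 3 | 6 | 7 | r
7 | 6 | 6 | 7 | r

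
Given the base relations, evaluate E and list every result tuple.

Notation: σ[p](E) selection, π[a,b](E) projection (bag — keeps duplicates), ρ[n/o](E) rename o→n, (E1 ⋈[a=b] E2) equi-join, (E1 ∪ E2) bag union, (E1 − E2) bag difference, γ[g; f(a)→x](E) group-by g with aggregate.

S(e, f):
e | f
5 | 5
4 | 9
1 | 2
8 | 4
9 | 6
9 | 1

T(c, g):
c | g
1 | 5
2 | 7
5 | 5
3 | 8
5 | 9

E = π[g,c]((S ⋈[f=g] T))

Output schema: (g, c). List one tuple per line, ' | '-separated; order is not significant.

Stepwise |·|:
  S → 6
  T → 5
  (S ⋈[f=g] T) → 3
  π[g,c]((S ⋈[f=g] T)) → 3

== RESULT ==
g | c
5 | 1
5 | 5
9 | 5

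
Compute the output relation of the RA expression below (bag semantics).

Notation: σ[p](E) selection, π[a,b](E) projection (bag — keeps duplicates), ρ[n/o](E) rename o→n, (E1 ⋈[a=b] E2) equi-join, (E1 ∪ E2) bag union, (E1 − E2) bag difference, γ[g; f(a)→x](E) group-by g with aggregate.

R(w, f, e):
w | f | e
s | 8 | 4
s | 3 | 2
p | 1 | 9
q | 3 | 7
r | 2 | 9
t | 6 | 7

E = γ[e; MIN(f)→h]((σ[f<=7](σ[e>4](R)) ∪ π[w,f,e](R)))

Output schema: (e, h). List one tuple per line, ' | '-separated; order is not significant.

Subexpression sizes:
  R → 6
  σ[e>4](R) → 4
  σ[f<=7](σ[e>4](R)) → 4
  R → 6
  π[w,f,e](R) → 6
  (σ[f<=7](σ[e>4](R)) ∪ π[w,f,e](R)) → 10
  γ[e; MIN(f)→h]((σ[f<=7](σ[e>4](R)) ∪ π[w,f,e](R))) → 4

== RESULT ==
e | h
2 | 3
4 | 8
7 | 3
9 | 1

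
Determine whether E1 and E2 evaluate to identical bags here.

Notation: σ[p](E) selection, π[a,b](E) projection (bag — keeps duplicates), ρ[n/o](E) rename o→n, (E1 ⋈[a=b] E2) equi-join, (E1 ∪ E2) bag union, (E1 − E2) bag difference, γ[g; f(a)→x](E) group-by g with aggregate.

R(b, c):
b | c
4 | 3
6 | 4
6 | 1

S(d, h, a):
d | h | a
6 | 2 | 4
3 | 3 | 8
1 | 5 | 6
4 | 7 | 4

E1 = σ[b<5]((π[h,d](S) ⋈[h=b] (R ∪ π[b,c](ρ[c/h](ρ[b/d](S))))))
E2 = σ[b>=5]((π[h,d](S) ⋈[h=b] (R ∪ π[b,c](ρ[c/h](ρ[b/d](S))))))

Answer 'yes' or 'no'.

E1 stepwise |·|:
  S → 4
  π[h,d](S) → 4
  R → 3
  S → 4
  ρ[b/d](S) → 4
  ρ[c/h](ρ[b/d](S)) → 4
  π[b,c](ρ[c/h](ρ[b/d](S))) → 4
  (R ∪ π[b,c](ρ[c/h](ρ[b/d](S)))) → 7
  (π[h,d](S) ⋈[h=b] (R ∪ π[b,c](ρ[c/h](ρ[b/d](S))))) → 1
  σ[b<5]((π[h,d](S) ⋈[h=b] (R ∪ π[b,c](ρ[c/h](ρ[b/d](S)))))) → 1
E2 stepwise |·|:
  S → 4
  π[h,d](S) → 4
  R → 3
  S → 4
  ρ[b/d](S) → 4
  ρ[c/h](ρ[b/d](S)) → 4
  π[b,c](ρ[c/h](ρ[b/d](S))) → 4
  (R ∪ π[b,c](ρ[c/h](ρ[b/d](S)))) → 7
  (π[h,d](S) ⋈[h=b] (R ∪ π[b,c](ρ[c/h](ρ[b/d](S))))) → 1
  σ[b>=5]((π[h,d](S) ⋈[h=b] (R ∪ π[b,c](ρ[c/h](ρ[b/d](S)))))) → 0

E1 result:
h | d | b | c
3 | 3 | 3 | 3
E2 result:
h | d | b | c
(0 rows)
Witness: (3, 3, 3, 3) appears 1× in E1 but 0× in E2.

no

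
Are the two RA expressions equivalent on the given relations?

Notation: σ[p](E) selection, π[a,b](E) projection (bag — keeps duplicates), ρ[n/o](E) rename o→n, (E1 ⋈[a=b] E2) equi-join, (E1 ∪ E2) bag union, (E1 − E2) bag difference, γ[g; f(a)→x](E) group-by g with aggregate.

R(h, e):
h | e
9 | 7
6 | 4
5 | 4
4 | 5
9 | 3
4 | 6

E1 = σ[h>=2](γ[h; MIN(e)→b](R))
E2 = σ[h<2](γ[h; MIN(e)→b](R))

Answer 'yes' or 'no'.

E1 row counts bottom-up:
  R → 6
  γ[h; MIN(e)→b](R) → 4
  σ[h>=2](γ[h; MIN(e)→b](R)) → 4
E2 row counts bottom-up:
  R → 6
  γ[h; MIN(e)→b](R) → 4
  σ[h<2](γ[h; MIN(e)→b](R)) → 0

E1 result:
h | b
4 | 5
5 | 4
6 | 4
9 | 3
E2 result:
h | b
(0 rows)
Witness: (4, 5) appears 1× in E1 but 0× in E2.

no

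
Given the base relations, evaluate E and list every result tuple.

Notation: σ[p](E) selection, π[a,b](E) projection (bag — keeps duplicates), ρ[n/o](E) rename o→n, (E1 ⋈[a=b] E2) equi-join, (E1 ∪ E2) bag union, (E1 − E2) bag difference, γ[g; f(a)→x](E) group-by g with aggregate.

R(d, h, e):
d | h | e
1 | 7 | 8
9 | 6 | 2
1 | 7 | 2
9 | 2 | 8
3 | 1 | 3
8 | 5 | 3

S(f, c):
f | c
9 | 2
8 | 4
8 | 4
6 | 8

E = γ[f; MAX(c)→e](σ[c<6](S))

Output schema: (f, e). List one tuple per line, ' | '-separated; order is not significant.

Row counts bottom-up:
  S → 4
  σ[c<6](S) → 3
  γ[f; MAX(c)→e](σ[c<6](S)) → 2

== RESULT ==
f | e
8 | 4
9 | 2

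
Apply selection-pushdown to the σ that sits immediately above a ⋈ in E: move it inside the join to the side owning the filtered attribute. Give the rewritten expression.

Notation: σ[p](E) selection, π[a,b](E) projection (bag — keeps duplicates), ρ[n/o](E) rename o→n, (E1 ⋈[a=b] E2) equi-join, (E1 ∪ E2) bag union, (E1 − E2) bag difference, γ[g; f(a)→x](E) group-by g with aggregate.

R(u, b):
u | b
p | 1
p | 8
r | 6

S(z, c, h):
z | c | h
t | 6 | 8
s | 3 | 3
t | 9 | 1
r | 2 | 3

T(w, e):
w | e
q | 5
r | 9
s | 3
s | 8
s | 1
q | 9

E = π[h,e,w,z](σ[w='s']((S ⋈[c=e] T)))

σ filters on w, owned by the right side.
E' = π[h,e,w,z]((S ⋈[c=e] σ[w='s'](T)))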